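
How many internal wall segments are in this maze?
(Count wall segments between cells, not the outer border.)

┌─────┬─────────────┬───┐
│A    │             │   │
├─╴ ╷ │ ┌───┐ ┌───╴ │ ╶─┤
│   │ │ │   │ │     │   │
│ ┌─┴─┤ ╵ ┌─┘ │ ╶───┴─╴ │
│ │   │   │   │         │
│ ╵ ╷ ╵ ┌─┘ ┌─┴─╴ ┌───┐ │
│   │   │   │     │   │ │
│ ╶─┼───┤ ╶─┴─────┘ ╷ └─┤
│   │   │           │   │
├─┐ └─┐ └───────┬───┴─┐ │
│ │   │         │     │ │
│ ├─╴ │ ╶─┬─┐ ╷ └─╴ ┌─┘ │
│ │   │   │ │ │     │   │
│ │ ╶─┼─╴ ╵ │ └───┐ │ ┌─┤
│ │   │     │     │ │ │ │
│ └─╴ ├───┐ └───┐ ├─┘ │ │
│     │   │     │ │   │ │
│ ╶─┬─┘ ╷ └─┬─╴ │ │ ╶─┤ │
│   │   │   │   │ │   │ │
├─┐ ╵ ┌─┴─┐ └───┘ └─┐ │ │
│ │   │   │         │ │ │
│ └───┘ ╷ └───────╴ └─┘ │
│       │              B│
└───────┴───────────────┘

Counting internal wall segments:
Total internal walls: 121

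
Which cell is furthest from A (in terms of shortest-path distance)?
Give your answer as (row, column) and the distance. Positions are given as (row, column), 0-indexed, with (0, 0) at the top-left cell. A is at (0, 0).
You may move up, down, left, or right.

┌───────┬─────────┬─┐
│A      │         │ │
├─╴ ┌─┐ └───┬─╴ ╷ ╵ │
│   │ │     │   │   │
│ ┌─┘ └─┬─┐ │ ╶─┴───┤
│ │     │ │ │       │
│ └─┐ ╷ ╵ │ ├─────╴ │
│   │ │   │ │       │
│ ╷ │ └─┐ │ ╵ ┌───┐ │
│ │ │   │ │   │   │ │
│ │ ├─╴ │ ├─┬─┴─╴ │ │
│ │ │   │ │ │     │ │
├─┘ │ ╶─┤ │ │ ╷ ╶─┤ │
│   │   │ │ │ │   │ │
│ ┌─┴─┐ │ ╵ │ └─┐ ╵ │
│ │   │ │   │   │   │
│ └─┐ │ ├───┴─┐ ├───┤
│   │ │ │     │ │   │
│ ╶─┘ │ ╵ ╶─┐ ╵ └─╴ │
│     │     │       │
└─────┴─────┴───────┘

Computing BFS distances from A to all cells:
Furthest cell: (5, 5)
Distance: 54 steps

Path from A to the furthest cell:

┌───────┬─────────┬─┐
│A → → ↓│         │ │
├─╴ ┌─┐ └───┬─╴ ╷ ╵ │
│   │ │↳ → ↓│   │   │
│ ┌─┘ └─┬─┐ │ ╶─┴───┤
│ │  ↱ ↓│ │↓│       │
│ └─┐ ╷ ╵ │ ├─────╴ │
│   │↑│↳ ↓│↓│↱ → → ↓│
│ ╷ │ └─┐ │ ╵ ┌───┐ │
│ │ │↑ ↰│↓│↳ ↑│   │↓│
│ │ ├─╴ │ ├─┬─┴─╴ │ │
│ │ │↱ ↑│↓│B│↓ ↰  │↓│
├─┘ │ ╶─┤ │ │ ╷ ╶─┤ │
│   │↑ ↰│↓│↑│↓│↑ ↰│↓│
│ ┌─┴─┐ │ ╵ │ └─┐ ╵ │
│ │   │↑│↳ ↑│↳ ↓│↑ ↲│
│ └─┐ │ ├───┴─┐ ├───┤
│   │ │↑│↓ ← ↰│↓│   │
│ ╶─┘ │ ╵ ╶─┐ ╵ └─╴ │
│     │↑ ↲  │↑ ↲    │
└─────┴─────┴───────┘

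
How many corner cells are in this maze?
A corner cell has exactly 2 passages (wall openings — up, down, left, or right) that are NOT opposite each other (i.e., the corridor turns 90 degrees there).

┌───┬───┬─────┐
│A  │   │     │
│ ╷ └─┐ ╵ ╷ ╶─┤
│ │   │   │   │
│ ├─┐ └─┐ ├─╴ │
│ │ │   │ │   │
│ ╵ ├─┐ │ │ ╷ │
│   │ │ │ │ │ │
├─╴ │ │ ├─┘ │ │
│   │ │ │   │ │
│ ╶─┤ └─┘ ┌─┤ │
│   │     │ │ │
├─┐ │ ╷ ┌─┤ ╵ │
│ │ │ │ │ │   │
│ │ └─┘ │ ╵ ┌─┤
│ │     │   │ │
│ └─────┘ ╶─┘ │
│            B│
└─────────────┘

Counting corner cells (2 non-opposite passages):
Total corners: 26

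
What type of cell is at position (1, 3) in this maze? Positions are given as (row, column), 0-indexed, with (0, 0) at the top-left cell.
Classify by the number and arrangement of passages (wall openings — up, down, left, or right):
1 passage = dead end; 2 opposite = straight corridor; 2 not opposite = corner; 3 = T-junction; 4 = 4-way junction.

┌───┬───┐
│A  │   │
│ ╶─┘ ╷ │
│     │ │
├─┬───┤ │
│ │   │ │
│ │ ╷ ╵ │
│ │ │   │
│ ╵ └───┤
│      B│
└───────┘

Checking cell at (1, 3):
Number of passages: 2
Cell type: straight corridor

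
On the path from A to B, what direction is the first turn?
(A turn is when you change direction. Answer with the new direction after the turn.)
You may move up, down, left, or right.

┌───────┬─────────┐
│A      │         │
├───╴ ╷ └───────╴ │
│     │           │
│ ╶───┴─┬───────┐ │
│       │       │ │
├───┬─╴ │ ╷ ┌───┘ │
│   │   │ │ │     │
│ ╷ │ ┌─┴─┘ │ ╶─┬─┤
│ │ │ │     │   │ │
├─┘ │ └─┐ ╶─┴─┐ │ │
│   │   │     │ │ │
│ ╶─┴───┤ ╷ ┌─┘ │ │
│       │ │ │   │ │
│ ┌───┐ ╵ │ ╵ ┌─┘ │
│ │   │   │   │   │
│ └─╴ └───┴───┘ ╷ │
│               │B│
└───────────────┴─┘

Directions: right, right, right, down, right, right, right, right, right, down, down, left, left, down, right, down, down, left, down, left, up, up, left, down, down, left, up, left, left, left, down, down, right, right, right, right, right, right, right, up, right, down
First turn direction: down

Solution:

┌───────┬─────────┐
│A → → ↓│         │
├───╴ ╷ └───────╴ │
│     │↳ → → → → ↓│
│ ╶───┴─┬───────┐ │
│       │       │↓│
├───┬─╴ │ ╷ ┌───┘ │
│   │   │ │ │↓ ← ↲│
│ ╷ │ ┌─┴─┘ │ ╶─┬─┤
│ │ │ │     │↳ ↓│ │
├─┘ │ └─┐ ╶─┴─┐ │ │
│   │   │↓ ↰  │↓│ │
│ ╶─┴───┤ ╷ ┌─┘ │ │
│↓ ← ← ↰│↓│↑│↓ ↲│ │
│ ┌───┐ ╵ │ ╵ ┌─┘ │
│↓│   │↑ ↲│↑ ↲│↱ ↓│
│ └─╴ └───┴───┘ ╷ │
│↳ → → → → → → ↑│B│
└───────────────┴─┘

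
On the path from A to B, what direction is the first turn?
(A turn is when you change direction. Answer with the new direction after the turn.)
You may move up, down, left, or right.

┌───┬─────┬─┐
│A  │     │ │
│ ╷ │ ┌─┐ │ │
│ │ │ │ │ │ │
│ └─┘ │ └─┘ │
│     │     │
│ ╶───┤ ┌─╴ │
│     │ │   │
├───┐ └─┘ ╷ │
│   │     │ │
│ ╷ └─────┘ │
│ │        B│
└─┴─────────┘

Directions: down, down, down, right, right, down, right, right, up, right, down, down
First turn direction: right

Solution:

┌───┬─────┬─┐
│A  │     │ │
│ ╷ │ ┌─┐ │ │
│↓│ │ │ │ │ │
│ └─┘ │ └─┘ │
│↓    │     │
│ ╶───┤ ┌─╴ │
│↳ → ↓│ │↱ ↓│
├───┐ └─┘ ╷ │
│   │↳ → ↑│↓│
│ ╷ └─────┘ │
│ │        B│
└─┴─────────┘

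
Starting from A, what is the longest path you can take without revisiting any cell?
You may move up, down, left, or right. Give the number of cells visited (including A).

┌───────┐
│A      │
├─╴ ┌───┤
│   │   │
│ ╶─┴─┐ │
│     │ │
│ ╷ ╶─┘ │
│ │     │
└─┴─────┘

Finding longest simple path using DFS:
Start: (0, 0)
Longest path visits 12 cells
Path: A → right → down → left → down → right → down → right → right → up → up → left

Solution:

┌───────┐
│A ↓    │
├─╴ ┌───┤
│↓ ↲│B ↰│
│ ╶─┴─┐ │
│↳ ↓  │↑│
│ ╷ ╶─┘ │
│ │↳ → ↑│
└─┴─────┘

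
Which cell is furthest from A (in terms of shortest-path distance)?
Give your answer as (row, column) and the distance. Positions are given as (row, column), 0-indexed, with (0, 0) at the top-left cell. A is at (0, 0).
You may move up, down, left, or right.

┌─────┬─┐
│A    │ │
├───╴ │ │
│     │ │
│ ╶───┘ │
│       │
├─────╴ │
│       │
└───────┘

Computing BFS distances from A to all cells:
Furthest cell: (3, 0)
Distance: 13 steps

Path from A to the furthest cell:

┌─────┬─┐
│A → ↓│ │
├───╴ │ │
│↓ ← ↲│ │
│ ╶───┘ │
│↳ → → ↓│
├─────╴ │
│B ← ← ↲│
└───────┘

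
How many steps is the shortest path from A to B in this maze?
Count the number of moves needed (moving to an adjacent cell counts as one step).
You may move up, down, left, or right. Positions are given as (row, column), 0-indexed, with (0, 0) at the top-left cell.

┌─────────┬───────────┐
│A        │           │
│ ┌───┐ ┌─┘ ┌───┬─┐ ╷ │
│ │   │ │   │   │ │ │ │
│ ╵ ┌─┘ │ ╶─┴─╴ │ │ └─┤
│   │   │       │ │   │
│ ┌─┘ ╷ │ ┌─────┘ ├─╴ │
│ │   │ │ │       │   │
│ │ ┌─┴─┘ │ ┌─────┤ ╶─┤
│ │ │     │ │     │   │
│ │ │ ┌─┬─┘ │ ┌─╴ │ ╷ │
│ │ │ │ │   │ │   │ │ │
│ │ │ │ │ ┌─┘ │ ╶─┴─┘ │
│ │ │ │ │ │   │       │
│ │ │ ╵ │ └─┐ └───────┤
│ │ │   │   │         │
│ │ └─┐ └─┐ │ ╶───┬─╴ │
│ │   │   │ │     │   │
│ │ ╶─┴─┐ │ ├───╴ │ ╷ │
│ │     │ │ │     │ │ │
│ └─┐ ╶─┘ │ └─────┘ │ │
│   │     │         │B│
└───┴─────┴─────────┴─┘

Using BFS to find shortest path:
Start: (0, 0), End: (10, 10)
Path found:
(0,0) → (0,1) → (0,2) → (0,3) → (1,3) → (2,3) → (2,2) → (3,2) → (3,1) → (4,1) → (5,1) → (6,1) → (7,1) → (8,1) → (9,1) → (9,2) → (10,2) → (10,3) → (10,4) → (9,4) → (8,4) → (8,3) → (7,3) → (7,2) → (6,2) → (5,2) → (4,2) → (4,3) → (4,4) → (3,4) → (2,4) → (1,4) → (1,5) → (0,5) → (0,6) → (0,7) → (0,8) → (0,9) → (1,9) → (2,9) → (2,10) → (3,10) → (3,9) → (4,9) → (4,10) → (5,10) → (6,10) → (6,9) → (6,8) → (6,7) → (5,7) → (5,8) → (4,8) → (4,7) → (4,6) → (5,6) → (6,6) → (7,6) → (7,7) → (7,8) → (7,9) → (7,10) → (8,10) → (9,10) → (10,10)
Number of steps: 64

Solution:

┌─────────┬───────────┐
│A → → ↓  │↱ → → → ↓  │
│ ┌───┐ ┌─┘ ┌───┬─┐ ╷ │
│ │   │↓│↱ ↑│   │ │↓│ │
│ ╵ ┌─┘ │ ╶─┴─╴ │ │ └─┤
│   │↓ ↲│↑      │ │↳ ↓│
│ ┌─┘ ╷ │ ┌─────┘ ├─╴ │
│ │↓ ↲│ │↑│       │↓ ↲│
│ │ ┌─┴─┘ │ ┌─────┤ ╶─┤
│ │↓│↱ → ↑│ │↓ ← ↰│↳ ↓│
│ │ │ ┌─┬─┘ │ ┌─╴ │ ╷ │
│ │↓│↑│ │   │↓│↱ ↑│ │↓│
│ │ │ │ │ ┌─┘ │ ╶─┴─┘ │
│ │↓│↑│ │ │  ↓│↑ ← ← ↲│
│ │ │ ╵ │ └─┐ └───────┤
│ │↓│↑ ↰│   │↳ → → → ↓│
│ │ └─┐ └─┐ │ ╶───┬─╴ │
│ │↓  │↑ ↰│ │     │  ↓│
│ │ ╶─┴─┐ │ ├───╴ │ ╷ │
│ │↳ ↓  │↑│ │     │ │↓│
│ └─┐ ╶─┘ │ └─────┘ │ │
│   │↳ → ↑│         │B│
└───┴─────┴─────────┴─┘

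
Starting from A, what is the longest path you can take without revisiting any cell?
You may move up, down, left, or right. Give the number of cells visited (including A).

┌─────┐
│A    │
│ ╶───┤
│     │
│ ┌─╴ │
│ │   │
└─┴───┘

Finding longest simple path using DFS:
Start: (0, 0)
Longest path visits 6 cells
Path: A → down → right → right → down → left

Solution:

┌─────┐
│A    │
│ ╶───┤
│↳ → ↓│
│ ┌─╴ │
│ │B ↲│
└─┴───┘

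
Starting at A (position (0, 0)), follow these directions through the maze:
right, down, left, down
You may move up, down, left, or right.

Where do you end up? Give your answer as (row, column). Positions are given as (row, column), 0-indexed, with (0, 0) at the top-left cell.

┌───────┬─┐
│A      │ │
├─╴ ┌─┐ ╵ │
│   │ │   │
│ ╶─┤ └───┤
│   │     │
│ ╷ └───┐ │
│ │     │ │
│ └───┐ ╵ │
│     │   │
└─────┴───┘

Following directions step by step:
Start: (0, 0)
  right: (0, 0) → (0, 1)
  down: (0, 1) → (1, 1)
  left: (1, 1) → (1, 0)
  down: (1, 0) → (2, 0)
Final position: (2, 0)

Path taken:

┌───────┬─┐
│A ↓    │ │
├─╴ ┌─┐ ╵ │
│↓ ↲│ │   │
│ ╶─┤ └───┤
│B  │     │
│ ╷ └───┐ │
│ │     │ │
│ └───┐ ╵ │
│     │   │
└─────┴───┘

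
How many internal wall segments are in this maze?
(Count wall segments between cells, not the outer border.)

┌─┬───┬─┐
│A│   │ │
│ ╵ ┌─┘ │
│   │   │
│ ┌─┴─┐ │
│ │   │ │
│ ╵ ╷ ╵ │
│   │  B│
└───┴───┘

Counting internal wall segments:
Total internal walls: 9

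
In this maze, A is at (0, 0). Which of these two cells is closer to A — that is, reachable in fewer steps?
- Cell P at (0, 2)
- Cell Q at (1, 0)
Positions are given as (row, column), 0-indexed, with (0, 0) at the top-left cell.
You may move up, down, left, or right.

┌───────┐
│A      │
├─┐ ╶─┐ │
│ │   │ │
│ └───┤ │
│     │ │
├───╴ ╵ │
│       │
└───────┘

Shortest path A → P at (0, 2): 2 steps
Shortest path A → Q at (1, 0): 11 steps

P is closer (2 steps vs 11 steps).

Path to P:

┌───────┐
│A → P  │
├─┐ ╶─┐ │
│ │   │ │
│ └───┤ │
│     │ │
├───╴ ╵ │
│       │
└───────┘

Path to Q:

┌───────┐
│A → → ↓│
├─┐ ╶─┐ │
│Q│   │↓│
│ └───┤ │
│↑ ← ↰│↓│
├───╴ ╵ │
│    ↑ ↲│
└───────┘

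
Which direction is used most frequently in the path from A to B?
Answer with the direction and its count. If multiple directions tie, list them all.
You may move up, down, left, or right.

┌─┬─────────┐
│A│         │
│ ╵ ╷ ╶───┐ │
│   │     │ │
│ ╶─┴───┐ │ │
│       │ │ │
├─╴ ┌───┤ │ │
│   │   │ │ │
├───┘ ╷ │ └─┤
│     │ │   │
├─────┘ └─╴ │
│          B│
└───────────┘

Directions: down, right, up, right, down, right, right, down, down, down, right, down
Counts: {'down': 6, 'right': 5, 'up': 1}
Most common: down (6 times)

Solution:

┌─┬─────────┐
│A│↱ ↓      │
│ ╵ ╷ ╶───┐ │
│↳ ↑│↳ → ↓│ │
│ ╶─┴───┐ │ │
│       │↓│ │
├─╴ ┌───┤ │ │
│   │   │↓│ │
├───┘ ╷ │ └─┤
│     │ │↳ ↓│
├─────┘ └─╴ │
│          B│
└───────────┘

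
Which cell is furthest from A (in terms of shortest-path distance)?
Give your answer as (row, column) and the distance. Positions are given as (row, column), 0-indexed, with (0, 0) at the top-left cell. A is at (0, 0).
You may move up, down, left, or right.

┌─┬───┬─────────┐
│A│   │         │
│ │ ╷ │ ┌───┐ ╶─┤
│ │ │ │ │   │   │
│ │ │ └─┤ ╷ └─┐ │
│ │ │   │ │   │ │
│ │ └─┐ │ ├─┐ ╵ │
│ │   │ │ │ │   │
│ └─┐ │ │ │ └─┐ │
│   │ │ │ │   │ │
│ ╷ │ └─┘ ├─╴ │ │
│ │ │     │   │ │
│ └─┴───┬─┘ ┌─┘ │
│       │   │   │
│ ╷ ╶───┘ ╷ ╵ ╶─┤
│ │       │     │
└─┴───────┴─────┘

Computing BFS distances from A to all cells:
Furthest cell: (4, 3)
Distance: 43 steps

Path from A to the furthest cell:

┌─┬───┬─────────┐
│A│↱ ↓│         │
│ │ ╷ │ ┌───┐ ╶─┤
│↓│↑│↓│ │↓ ↰│   │
│ │ │ └─┤ ╷ └─┐ │
│↓│↑│↳ ↓│↓│↑ ↰│ │
│ │ └─┐ │ ├─┐ ╵ │
│↓│↑ ↰│↓│↓│ │↑ ↰│
│ └─┐ │ │ │ └─┐ │
│↓  │↑│B│↓│   │↑│
│ ╷ │ └─┘ ├─╴ │ │
│↓│ │↑ ← ↲│   │↑│
│ └─┴───┬─┘ ┌─┘ │
│↳ ↓    │↱ ↓│↱ ↑│
│ ╷ ╶───┘ ╷ ╵ ╶─┤
│ │↳ → → ↑│↳ ↑  │
└─┴───────┴─────┘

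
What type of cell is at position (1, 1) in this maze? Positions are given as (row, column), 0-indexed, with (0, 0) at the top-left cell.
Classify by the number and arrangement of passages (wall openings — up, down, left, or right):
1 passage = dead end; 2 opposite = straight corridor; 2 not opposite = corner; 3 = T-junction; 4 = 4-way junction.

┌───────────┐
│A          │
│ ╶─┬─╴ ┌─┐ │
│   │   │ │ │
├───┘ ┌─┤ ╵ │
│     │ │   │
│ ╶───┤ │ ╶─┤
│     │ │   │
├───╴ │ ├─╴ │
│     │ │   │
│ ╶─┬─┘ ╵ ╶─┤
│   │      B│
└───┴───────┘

Checking cell at (1, 1):
Number of passages: 1
Cell type: dead end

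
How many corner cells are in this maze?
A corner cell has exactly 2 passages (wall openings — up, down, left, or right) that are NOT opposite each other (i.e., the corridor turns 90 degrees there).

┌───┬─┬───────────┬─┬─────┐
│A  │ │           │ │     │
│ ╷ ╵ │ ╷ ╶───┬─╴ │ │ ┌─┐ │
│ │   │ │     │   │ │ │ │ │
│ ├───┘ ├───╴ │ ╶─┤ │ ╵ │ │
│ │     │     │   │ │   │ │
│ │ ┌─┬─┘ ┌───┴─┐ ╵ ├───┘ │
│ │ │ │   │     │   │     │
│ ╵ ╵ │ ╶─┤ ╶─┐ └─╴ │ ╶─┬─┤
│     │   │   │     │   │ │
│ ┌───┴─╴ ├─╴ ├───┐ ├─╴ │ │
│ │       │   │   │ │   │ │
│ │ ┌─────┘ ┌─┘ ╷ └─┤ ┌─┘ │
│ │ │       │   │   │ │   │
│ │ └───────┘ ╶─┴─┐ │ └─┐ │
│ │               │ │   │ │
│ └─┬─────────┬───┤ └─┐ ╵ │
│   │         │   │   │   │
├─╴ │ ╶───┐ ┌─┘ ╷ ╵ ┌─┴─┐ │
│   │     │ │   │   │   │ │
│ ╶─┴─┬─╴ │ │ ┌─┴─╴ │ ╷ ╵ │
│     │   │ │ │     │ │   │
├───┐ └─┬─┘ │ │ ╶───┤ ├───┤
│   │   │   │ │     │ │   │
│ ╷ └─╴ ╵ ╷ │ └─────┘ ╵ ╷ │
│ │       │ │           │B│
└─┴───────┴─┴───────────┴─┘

Counting corner cells (2 non-opposite passages):
Total corners: 85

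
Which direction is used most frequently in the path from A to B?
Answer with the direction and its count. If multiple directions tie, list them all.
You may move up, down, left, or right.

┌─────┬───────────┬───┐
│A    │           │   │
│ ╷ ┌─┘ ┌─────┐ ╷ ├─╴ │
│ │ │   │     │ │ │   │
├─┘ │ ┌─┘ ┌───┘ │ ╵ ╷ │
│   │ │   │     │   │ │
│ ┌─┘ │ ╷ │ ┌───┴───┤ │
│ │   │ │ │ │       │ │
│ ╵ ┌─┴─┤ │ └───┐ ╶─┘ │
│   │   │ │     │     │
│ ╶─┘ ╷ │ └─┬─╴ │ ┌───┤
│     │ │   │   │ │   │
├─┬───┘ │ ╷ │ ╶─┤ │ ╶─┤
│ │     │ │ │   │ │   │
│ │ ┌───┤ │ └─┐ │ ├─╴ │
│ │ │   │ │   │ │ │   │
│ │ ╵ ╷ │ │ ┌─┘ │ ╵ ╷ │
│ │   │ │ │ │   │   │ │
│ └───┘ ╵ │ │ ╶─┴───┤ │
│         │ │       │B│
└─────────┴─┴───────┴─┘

Directions: right, down, down, left, down, down, right, up, right, up, up, right, up, right, right, right, right, right, down, down, right, up, right, down, down, down, left, left, down, down, down, down, right, up, right, down, down
Counts: {'right': 13, 'down': 15, 'left': 3, 'up': 6}
Most common: down (15 times)

Solution:

┌─────┬───────────┬───┐
│A ↓  │↱ → → → → ↓│   │
│ ╷ ┌─┘ ┌─────┐ ╷ ├─╴ │
│ │↓│↱ ↑│     │ │↓│↱ ↓│
├─┘ │ ┌─┘ ┌───┘ │ ╵ ╷ │
│↓ ↲│↑│   │     │↳ ↑│↓│
│ ┌─┘ │ ╷ │ ┌───┴───┤ │
│↓│↱ ↑│ │ │ │       │↓│
│ ╵ ┌─┴─┤ │ └───┐ ╶─┘ │
│↳ ↑│   │ │     │↓ ← ↲│
│ ╶─┘ ╷ │ └─┬─╴ │ ┌───┤
│     │ │   │   │↓│   │
├─┬───┘ │ ╷ │ ╶─┤ │ ╶─┤
│ │     │ │ │   │↓│   │
│ │ ┌───┤ │ └─┐ │ ├─╴ │
│ │ │   │ │   │ │↓│↱ ↓│
│ │ ╵ ╷ │ │ ┌─┘ │ ╵ ╷ │
│ │   │ │ │ │   │↳ ↑│↓│
│ └───┘ ╵ │ │ ╶─┴───┤ │
│         │ │       │B│
└─────────┴─┴───────┴─┘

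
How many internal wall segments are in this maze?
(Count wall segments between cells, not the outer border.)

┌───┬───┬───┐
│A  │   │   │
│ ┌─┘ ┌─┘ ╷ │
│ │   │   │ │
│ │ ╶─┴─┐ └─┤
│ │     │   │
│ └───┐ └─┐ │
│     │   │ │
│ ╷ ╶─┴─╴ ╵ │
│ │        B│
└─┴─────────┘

Counting internal wall segments:
Total internal walls: 20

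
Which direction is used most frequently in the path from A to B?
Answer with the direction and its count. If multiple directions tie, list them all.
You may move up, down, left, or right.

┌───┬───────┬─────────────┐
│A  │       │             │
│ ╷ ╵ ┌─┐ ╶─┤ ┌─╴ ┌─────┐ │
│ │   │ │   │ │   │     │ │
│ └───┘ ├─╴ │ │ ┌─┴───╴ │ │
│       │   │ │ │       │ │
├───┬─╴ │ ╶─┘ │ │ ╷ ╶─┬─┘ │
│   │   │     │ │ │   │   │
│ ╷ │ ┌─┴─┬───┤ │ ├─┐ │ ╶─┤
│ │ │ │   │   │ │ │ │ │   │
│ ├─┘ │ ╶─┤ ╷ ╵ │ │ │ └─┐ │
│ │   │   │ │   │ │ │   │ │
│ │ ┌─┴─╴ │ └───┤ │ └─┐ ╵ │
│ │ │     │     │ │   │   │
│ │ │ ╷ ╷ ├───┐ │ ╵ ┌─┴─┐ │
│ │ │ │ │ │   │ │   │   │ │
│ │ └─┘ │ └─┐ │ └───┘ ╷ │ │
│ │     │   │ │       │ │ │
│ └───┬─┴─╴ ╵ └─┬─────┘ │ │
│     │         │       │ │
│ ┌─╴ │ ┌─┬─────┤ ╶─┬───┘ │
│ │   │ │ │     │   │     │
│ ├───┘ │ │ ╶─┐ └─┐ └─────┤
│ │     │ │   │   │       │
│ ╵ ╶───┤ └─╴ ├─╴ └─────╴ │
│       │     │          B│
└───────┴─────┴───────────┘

Directions: right, down, right, up, right, right, down, right, down, left, down, right, right, up, up, up, right, right, down, left, down, down, down, down, left, up, left, down, down, right, right, down, down, right, right, right, up, right, down, down, left, left, left, down, right, down, right, right, right, down
Counts: {'right': 19, 'down': 18, 'up': 6, 'left': 7}
Most common: right (19 times)

Solution:

┌───┬───────┬─────────────┐
│A ↓│↱ → ↓  │↱ → ↓        │
│ ╷ ╵ ┌─┐ ╶─┤ ┌─╴ ┌─────┐ │
│ │↳ ↑│ │↳ ↓│↑│↓ ↲│     │ │
│ └───┘ ├─╴ │ │ ┌─┴───╴ │ │
│       │↓ ↲│↑│↓│       │ │
├───┬─╴ │ ╶─┘ │ │ ╷ ╶─┬─┘ │
│   │   │↳ → ↑│↓│ │   │   │
│ ╷ │ ┌─┴─┬───┤ │ ├─┐ │ ╶─┤
│ │ │ │   │↓ ↰│↓│ │ │ │   │
│ ├─┘ │ ╶─┤ ╷ ╵ │ │ │ └─┐ │
│ │   │   │↓│↑ ↲│ │ │   │ │
│ │ ┌─┴─╴ │ └───┤ │ └─┐ ╵ │
│ │ │     │↳ → ↓│ │   │   │
│ │ │ ╷ ╷ ├───┐ │ ╵ ┌─┴─┐ │
│ │ │ │ │ │   │↓│   │↱ ↓│ │
│ │ └─┘ │ └─┐ │ └───┘ ╷ │ │
│ │     │   │ │↳ → → ↑│↓│ │
│ └───┬─┴─╴ ╵ └─┬─────┘ │ │
│     │         │↓ ← ← ↲│ │
│ ┌─╴ │ ┌─┬─────┤ ╶─┬───┘ │
│ │   │ │ │     │↳ ↓│     │
│ ├───┘ │ │ ╶─┐ └─┐ └─────┤
│ │     │ │   │   │↳ → → ↓│
│ ╵ ╶───┤ └─╴ ├─╴ └─────╴ │
│       │     │          B│
└───────┴─────┴───────────┘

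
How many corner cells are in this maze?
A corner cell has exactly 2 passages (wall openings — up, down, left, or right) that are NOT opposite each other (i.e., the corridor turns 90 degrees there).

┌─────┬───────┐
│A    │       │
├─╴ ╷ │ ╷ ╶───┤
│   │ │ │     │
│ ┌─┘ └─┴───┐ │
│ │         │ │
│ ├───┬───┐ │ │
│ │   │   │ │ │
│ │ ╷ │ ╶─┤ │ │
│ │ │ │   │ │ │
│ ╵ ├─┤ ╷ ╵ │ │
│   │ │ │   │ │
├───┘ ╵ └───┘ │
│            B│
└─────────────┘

Counting corner cells (2 non-opposite passages):
Total corners: 16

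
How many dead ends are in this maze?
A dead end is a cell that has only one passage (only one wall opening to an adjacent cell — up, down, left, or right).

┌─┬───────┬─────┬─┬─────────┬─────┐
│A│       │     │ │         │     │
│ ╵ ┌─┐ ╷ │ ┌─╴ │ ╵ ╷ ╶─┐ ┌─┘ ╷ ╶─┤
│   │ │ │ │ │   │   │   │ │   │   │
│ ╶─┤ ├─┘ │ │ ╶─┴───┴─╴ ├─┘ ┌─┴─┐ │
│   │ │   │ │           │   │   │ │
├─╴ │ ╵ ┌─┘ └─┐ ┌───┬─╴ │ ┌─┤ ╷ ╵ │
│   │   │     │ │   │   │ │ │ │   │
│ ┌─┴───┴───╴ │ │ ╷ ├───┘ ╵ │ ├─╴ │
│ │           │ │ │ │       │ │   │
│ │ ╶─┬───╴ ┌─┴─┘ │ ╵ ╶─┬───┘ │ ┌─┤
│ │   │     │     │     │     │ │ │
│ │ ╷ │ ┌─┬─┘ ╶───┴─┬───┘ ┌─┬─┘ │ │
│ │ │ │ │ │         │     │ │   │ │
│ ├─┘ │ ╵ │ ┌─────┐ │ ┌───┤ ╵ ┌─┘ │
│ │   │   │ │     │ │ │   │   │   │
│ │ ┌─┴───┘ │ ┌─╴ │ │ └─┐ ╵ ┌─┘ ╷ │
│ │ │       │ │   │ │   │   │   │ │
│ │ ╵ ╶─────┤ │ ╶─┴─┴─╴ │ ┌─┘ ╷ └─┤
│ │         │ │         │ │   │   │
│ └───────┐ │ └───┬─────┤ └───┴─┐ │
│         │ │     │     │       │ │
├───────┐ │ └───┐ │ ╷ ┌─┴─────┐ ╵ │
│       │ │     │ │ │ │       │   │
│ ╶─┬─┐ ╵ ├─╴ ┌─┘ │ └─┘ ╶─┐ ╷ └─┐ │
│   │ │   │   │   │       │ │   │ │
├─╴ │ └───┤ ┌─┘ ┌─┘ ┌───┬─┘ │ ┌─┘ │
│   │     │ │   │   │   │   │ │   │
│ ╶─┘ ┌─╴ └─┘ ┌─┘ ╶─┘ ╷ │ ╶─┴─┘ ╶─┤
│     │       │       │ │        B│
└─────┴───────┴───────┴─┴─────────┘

Checking each cell for number of passages:

Dead ends found at positions:
  (0, 0)
  (0, 8)
  (0, 13)
  (0, 16)
  (1, 2)
  (1, 3)
  (1, 12)
  (3, 4)
  (3, 10)
  (3, 13)
  (4, 7)
  (5, 11)
  (5, 16)
  (6, 1)
  (6, 4)
  (6, 13)
  (7, 11)
  (8, 9)
  (8, 16)
  (9, 13)
  (10, 11)
  (11, 7)
  (11, 10)
  (12, 2)
  (12, 12)
  (12, 15)
  (13, 5)
  (13, 14)
  (14, 3)
  (14, 7)
  (14, 11)
  (14, 16)
Total dead ends: 32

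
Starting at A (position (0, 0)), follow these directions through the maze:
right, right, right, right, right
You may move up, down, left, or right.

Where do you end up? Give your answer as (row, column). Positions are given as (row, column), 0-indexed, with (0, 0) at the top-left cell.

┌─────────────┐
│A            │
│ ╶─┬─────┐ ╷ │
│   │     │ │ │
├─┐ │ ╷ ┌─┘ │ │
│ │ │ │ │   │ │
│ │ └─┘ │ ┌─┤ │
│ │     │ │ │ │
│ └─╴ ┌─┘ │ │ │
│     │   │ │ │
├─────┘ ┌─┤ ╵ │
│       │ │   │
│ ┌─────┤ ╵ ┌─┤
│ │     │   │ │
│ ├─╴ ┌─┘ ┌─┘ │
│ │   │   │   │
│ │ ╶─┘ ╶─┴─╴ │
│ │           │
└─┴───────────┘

Following directions step by step:
Start: (0, 0)
  right: (0, 0) → (0, 1)
  right: (0, 1) → (0, 2)
  right: (0, 2) → (0, 3)
  right: (0, 3) → (0, 4)
  right: (0, 4) → (0, 5)
Final position: (0, 5)

Path taken:

┌─────────────┐
│A → → → → B  │
│ ╶─┬─────┐ ╷ │
│   │     │ │ │
├─┐ │ ╷ ┌─┘ │ │
│ │ │ │ │   │ │
│ │ └─┘ │ ┌─┤ │
│ │     │ │ │ │
│ └─╴ ┌─┘ │ │ │
│     │   │ │ │
├─────┘ ┌─┤ ╵ │
│       │ │   │
│ ┌─────┤ ╵ ┌─┤
│ │     │   │ │
│ ├─╴ ┌─┘ ┌─┘ │
│ │   │   │   │
│ │ ╶─┘ ╶─┴─╴ │
│ │           │
└─┴───────────┘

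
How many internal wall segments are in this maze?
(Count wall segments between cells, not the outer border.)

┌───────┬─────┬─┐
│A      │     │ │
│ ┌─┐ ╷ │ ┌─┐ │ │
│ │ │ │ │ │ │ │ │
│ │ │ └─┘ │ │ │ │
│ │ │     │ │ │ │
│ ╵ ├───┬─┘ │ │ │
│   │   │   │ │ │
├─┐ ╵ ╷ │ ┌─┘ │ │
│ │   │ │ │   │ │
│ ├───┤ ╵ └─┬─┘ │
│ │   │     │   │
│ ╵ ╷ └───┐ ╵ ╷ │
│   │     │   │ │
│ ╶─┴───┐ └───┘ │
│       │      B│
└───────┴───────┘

Counting internal wall segments:
Total internal walls: 49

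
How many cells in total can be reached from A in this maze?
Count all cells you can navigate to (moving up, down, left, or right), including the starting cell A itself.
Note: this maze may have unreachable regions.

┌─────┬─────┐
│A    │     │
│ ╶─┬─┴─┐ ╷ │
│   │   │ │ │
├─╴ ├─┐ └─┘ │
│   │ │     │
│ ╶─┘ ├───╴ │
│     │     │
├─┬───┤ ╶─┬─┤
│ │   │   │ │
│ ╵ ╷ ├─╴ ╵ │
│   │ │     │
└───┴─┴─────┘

Using BFS/flood-fill to find all reachable cells from A:
Maze size: 6 × 6 = 36 total cells
25 cell(s) are walled off and cannot be reached from A.
Reachable cells: 11

Reachable region (· marks reachable cells):

┌─────┬─────┐
│A · ·│     │
│ ╶─┬─┴─┐ ╷ │
│· ·│   │ │ │
├─╴ ├─┐ └─┘ │
│· ·│·│     │
│ ╶─┘ ├───╴ │
│· · ·│     │
├─┬───┤ ╶─┬─┤
│ │   │   │ │
│ ╵ ╷ ├─╴ ╵ │
│   │ │     │
└───┴─┴─────┘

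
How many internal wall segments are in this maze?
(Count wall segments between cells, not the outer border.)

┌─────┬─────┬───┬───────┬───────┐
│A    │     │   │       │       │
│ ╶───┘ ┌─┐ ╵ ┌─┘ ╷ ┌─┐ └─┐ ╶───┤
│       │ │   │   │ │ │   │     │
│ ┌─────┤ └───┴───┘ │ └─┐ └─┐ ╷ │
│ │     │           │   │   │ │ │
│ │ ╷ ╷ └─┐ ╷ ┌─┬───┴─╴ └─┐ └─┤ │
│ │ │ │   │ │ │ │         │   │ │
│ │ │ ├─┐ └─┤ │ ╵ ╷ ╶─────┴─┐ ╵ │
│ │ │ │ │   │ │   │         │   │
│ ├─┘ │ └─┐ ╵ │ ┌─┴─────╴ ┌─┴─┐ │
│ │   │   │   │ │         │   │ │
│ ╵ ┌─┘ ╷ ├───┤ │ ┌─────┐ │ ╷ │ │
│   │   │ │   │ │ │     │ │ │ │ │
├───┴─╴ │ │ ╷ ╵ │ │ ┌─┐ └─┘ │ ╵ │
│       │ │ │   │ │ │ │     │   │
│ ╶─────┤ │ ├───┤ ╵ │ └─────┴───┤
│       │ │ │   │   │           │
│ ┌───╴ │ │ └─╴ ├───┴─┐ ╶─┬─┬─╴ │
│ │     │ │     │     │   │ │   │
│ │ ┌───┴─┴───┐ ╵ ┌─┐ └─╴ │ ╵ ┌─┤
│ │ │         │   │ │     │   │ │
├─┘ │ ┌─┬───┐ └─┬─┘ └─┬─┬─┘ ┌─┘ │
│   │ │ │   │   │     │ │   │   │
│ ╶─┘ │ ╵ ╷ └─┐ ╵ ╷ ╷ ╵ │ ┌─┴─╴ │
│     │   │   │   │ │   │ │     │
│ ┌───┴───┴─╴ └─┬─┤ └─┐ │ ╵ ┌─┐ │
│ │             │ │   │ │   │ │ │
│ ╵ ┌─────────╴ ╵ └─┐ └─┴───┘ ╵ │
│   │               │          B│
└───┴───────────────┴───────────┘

Counting internal wall segments:
Total internal walls: 210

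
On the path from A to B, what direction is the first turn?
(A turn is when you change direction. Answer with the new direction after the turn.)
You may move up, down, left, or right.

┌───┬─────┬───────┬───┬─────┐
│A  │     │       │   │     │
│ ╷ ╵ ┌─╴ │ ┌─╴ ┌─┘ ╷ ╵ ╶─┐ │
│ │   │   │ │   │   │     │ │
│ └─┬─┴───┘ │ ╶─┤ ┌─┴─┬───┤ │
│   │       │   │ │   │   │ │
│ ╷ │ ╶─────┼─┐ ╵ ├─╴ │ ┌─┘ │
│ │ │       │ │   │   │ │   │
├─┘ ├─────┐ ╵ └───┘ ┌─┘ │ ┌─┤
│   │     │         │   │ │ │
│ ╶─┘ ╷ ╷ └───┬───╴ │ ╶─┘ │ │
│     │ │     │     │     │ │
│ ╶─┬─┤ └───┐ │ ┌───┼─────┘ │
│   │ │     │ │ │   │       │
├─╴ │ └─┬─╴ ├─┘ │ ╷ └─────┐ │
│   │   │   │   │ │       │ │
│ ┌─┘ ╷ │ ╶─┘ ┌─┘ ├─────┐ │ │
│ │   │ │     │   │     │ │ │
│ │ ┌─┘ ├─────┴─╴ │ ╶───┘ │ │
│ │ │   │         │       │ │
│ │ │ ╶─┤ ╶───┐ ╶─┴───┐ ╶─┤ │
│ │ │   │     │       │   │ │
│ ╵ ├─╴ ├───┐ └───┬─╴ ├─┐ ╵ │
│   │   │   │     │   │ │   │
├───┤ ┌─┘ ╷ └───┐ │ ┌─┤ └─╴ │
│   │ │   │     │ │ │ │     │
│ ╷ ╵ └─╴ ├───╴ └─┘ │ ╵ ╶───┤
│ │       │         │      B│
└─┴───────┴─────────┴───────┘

Directions: down, down, right, down, down, left, down, down, right, down, left, down, down, down, down, right, up, up, up, right, up, right, down, down, left, down, right, down, left, down, down, right, right, up, up, right, down, right, right, down, right, right, up, up, right, up, left, left, left, up, right, up, up, up, right, down, right, right, right, down, down, left, down, right, down, right, down, left, left, down, right, right
First turn direction: right

Solution:

┌───┬─────┬───────┬───┬─────┐
│A  │     │       │   │     │
│ ╷ ╵ ┌─╴ │ ┌─╴ ┌─┘ ╷ ╵ ╶─┐ │
│↓│   │   │ │   │   │     │ │
│ └─┬─┴───┘ │ ╶─┤ ┌─┴─┬───┤ │
│↳ ↓│       │   │ │   │   │ │
│ ╷ │ ╶─────┼─┐ ╵ ├─╴ │ ┌─┘ │
│ │↓│       │ │   │   │ │   │
├─┘ ├─────┐ ╵ └───┘ ┌─┘ │ ┌─┤
│↓ ↲│     │         │   │ │ │
│ ╶─┘ ╷ ╷ └───┬───╴ │ ╶─┘ │ │
│↓    │ │     │     │     │ │
│ ╶─┬─┤ └───┐ │ ┌───┼─────┘ │
│↳ ↓│ │     │ │ │↱ ↓│       │
├─╴ │ └─┬─╴ ├─┘ │ ╷ └─────┐ │
│↓ ↲│↱ ↓│   │   │↑│↳ → → ↓│ │
│ ┌─┘ ╷ │ ╶─┘ ┌─┘ ├─────┐ │ │
│↓│↱ ↑│↓│     │  ↑│     │↓│ │
│ │ ┌─┘ ├─────┴─╴ │ ╶───┘ │ │
│↓│↑│↓ ↲│      ↱ ↑│    ↓ ↲│ │
│ │ │ ╶─┤ ╶───┐ ╶─┴───┐ ╶─┤ │
│↓│↑│↳ ↓│     │↑ ← ← ↰│↳ ↓│ │
│ ╵ ├─╴ ├───┐ └───┬─╴ ├─┐ ╵ │
│↳ ↑│↓ ↲│↱ ↓│     │↱ ↑│ │↳ ↓│
├───┤ ┌─┘ ╷ └───┐ │ ┌─┤ └─╴ │
│   │↓│  ↑│↳ → ↓│ │↑│ │↓ ← ↲│
│ ╷ ╵ └─╴ ├───╴ └─┘ │ ╵ ╶───┤
│ │  ↳ → ↑│    ↳ → ↑│  ↳ → B│
└─┴───────┴─────────┴───────┘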